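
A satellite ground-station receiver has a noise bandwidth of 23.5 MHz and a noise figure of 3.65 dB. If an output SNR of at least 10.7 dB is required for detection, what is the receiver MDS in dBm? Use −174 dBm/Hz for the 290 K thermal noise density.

−85.9 dBm

Sensitivity = −174 + 10 log₁₀(B) + NF + SNR_min
= −174 + 73.71 + 3.65 + 10.7
= −85.94 dBm → −85.9 dBm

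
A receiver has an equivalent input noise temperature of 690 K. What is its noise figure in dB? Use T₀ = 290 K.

F = 1 + T_e/T₀ = 1 + 690/290 = 3.37931
NF = 10 log₁₀(3.37931) = 5.29 dB

5.29 dB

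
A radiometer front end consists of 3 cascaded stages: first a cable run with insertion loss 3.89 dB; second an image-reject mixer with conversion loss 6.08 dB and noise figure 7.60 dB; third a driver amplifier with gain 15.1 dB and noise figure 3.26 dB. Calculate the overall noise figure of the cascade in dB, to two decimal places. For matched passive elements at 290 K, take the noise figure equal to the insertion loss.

Convert to linear (a loss of L dB is a gain of −L dB): F_i = 10^(NF_i/10), G_i = 10^(G_i,dB/10)
  Stage 1: F_1 = 10^(3.89/10) = 2.449, G_1 = 10^(−3.89/10) = 0.4083
  Stage 2: F_2 = 10^(7.60/10) = 5.754, G_2 = 10^(−6.08/10) = 0.2466
  Stage 3: F_3 = 10^(3.26/10) = 2.118, G_3 = 10^(15.1/10) = 32.36
Friis cascade:
  F = 2.449 + (5.754 − 1)/0.4083 + (2.118 − 1)/0.1007 = 25.20
NF = 10 log₁₀(25.20) = 14.01 dB

14.01 dB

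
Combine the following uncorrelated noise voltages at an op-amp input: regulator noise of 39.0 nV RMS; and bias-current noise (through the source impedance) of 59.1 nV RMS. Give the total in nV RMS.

70.8 nV

Uncorrelated sources add in power (mean-square): V_tot = √(ΣV_i²)
V_tot = √[(3.90×10⁻⁸)² + (5.91×10⁻⁸)²] = 7.08×10⁻⁸ V = 70.8 nV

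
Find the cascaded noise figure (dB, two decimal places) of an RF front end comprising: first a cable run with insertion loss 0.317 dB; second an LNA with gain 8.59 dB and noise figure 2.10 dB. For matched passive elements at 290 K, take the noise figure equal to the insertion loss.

2.42 dB

Convert to linear (a loss of L dB is a gain of −L dB): F_i = 10^(NF_i/10), G_i = 10^(G_i,dB/10)
  Stage 1: F_1 = 10^(0.317/10) = 1.076, G_1 = 10^(−0.317/10) = 0.9296
  Stage 2: F_2 = 10^(2.10/10) = 1.622, G_2 = 10^(8.59/10) = 7.228
Friis cascade:
  F = 1.076 + (1.622 − 1)/0.9296 = 1.745
NF = 10 log₁₀(1.745) = 2.42 dB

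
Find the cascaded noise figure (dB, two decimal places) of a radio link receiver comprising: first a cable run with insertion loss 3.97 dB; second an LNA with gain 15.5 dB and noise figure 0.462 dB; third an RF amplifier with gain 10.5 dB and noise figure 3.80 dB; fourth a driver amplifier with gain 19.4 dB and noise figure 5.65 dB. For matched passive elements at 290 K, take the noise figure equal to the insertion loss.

Convert to linear (a loss of L dB is a gain of −L dB): F_i = 10^(NF_i/10), G_i = 10^(G_i,dB/10)
  Stage 1: F_1 = 10^(3.97/10) = 2.495, G_1 = 10^(−3.97/10) = 0.4009
  Stage 2: F_2 = 10^(0.462/10) = 1.112, G_2 = 10^(15.5/10) = 35.48
  Stage 3: F_3 = 10^(3.80/10) = 2.399, G_3 = 10^(10.5/10) = 11.22
  Stage 4: F_4 = 10^(5.65/10) = 3.673, G_4 = 10^(19.4/10) = 87.10
Friis cascade:
  F = 2.495 + (1.112 − 1)/0.4009 + (2.399 − 1)/14.22 + (3.673 − 1)/159.6 = 2.890
NF = 10 log₁₀(2.890) = 4.61 dB

4.61 dB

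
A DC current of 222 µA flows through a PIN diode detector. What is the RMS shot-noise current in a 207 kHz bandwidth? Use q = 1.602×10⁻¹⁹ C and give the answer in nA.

I_n = √(2qI·B)
2qI·B = 2 × 1.602×10⁻¹⁹ × 2.22×10⁻⁴ × 2.07×10⁵ = 1.47×10⁻¹⁷ A²
I_n = √(1.47×10⁻¹⁷) = 3.84×10⁻⁹ A = 3.84 nA

3.84 nA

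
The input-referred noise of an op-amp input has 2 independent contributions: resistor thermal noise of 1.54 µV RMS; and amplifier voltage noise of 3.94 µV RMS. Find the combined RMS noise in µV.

Uncorrelated sources add in power (mean-square): V_tot = √(ΣV_i²)
V_tot = √[(1.54×10⁻⁶)² + (3.94×10⁻⁶)²] = 4.23×10⁻⁶ V = 4.23 µV

4.23 µV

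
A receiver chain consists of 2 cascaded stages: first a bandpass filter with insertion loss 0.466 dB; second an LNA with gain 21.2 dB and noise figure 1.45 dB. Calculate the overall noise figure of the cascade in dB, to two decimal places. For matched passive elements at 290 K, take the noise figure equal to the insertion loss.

1.92 dB

Convert to linear (a loss of L dB is a gain of −L dB): F_i = 10^(NF_i/10), G_i = 10^(G_i,dB/10)
  Stage 1: F_1 = 10^(0.466/10) = 1.113, G_1 = 10^(−0.466/10) = 0.8983
  Stage 2: F_2 = 10^(1.45/10) = 1.396, G_2 = 10^(21.2/10) = 131.8
Friis cascade:
  F = 1.113 + (1.396 − 1)/0.8983 = 1.555
NF = 10 log₁₀(1.555) = 1.92 dB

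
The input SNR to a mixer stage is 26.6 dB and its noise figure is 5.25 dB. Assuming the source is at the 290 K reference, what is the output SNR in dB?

21.35 dB

By definition F = SNR_in/SNR_out, so in dB: SNR_out = SNR_in − NF
SNR_out = 26.6 − 5.25 = 21.35 dB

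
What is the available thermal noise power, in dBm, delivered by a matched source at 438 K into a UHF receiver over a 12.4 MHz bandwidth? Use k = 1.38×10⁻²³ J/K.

−101.3 dBm

P_n = kTB = 1.38×10⁻²³ × 438 × 1.24×10⁷ = 7.50×10⁻¹⁴ W
In dBm: 10 log₁₀(7.50×10⁻¹⁴ / 10⁻³) = −101.3 dBm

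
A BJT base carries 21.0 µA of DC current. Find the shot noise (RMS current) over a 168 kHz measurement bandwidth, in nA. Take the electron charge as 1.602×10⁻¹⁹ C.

1.06 nA

I_n = √(2qI·B)
2qI·B = 2 × 1.602×10⁻¹⁹ × 2.10×10⁻⁵ × 1.68×10⁵ = 1.13×10⁻¹⁸ A²
I_n = √(1.13×10⁻¹⁸) = 1.06×10⁻⁹ A = 1.06 nA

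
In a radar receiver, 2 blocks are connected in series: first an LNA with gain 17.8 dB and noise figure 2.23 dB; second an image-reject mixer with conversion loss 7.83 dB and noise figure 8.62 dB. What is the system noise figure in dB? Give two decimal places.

Convert to linear (a loss of L dB is a gain of −L dB): F_i = 10^(NF_i/10), G_i = 10^(G_i,dB/10)
  Stage 1: F_1 = 10^(2.23/10) = 1.671, G_1 = 10^(17.8/10) = 60.26
  Stage 2: F_2 = 10^(8.62/10) = 7.278, G_2 = 10^(−7.83/10) = 0.1648
Friis cascade:
  F = 1.671 + (7.278 − 1)/60.26 = 1.775
NF = 10 log₁₀(1.775) = 2.49 dB

2.49 dB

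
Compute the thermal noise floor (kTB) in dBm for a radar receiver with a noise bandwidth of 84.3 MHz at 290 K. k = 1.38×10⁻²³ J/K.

−94.7 dBm

P_n = kTB = 1.38×10⁻²³ × 290 × 8.43×10⁷ = 3.37×10⁻¹³ W
In dBm: 10 log₁₀(3.37×10⁻¹³ / 10⁻³) = −94.7 dBm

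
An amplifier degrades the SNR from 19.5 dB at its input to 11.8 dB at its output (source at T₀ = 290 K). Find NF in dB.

NF (dB) = SNR_in(dB) − SNR_out(dB) when the source is at T₀
NF = 19.5 − 11.8 = 7.7 dB

7.7 dB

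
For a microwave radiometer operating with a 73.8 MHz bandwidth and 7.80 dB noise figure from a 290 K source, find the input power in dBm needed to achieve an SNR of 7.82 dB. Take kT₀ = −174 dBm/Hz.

−79.7 dBm

Sensitivity = −174 + 10 log₁₀(B) + NF + SNR_min
= −174 + 78.68 + 7.80 + 7.82
= −79.70 dBm → −79.7 dBm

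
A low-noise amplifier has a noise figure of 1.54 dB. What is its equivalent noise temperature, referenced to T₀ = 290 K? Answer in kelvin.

123 K

F = 10^(1.54/10) = 1.42561
T_e = (F − 1)·T₀ = (1.42561 − 1) × 290 = 123 K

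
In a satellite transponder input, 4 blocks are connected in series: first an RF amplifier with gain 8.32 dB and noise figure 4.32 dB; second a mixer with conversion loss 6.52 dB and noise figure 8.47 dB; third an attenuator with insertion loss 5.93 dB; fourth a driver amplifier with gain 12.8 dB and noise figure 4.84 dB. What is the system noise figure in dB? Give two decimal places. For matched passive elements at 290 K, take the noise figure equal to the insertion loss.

10.34 dB

Convert to linear (a loss of L dB is a gain of −L dB): F_i = 10^(NF_i/10), G_i = 10^(G_i,dB/10)
  Stage 1: F_1 = 10^(4.32/10) = 2.704, G_1 = 10^(8.32/10) = 6.792
  Stage 2: F_2 = 10^(8.47/10) = 7.031, G_2 = 10^(−6.52/10) = 0.2228
  Stage 3: F_3 = 10^(5.93/10) = 3.917, G_3 = 10^(−5.93/10) = 0.2553
  Stage 4: F_4 = 10^(4.84/10) = 3.048, G_4 = 10^(12.8/10) = 19.05
Friis cascade:
  F = 2.704 + (7.031 − 1)/6.792 + (3.917 − 1)/1.514 + (3.048 − 1)/0.3864 = 10.82
NF = 10 log₁₀(10.82) = 10.34 dB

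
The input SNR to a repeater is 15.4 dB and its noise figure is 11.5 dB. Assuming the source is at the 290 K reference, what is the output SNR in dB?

By definition F = SNR_in/SNR_out, so in dB: SNR_out = SNR_in − NF
SNR_out = 15.4 − 11.5 = 3.9 dB

3.9 dB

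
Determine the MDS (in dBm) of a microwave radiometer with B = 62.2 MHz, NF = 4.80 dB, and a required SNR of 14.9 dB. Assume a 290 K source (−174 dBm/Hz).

−76.4 dBm

Sensitivity = −174 + 10 log₁₀(B) + NF + SNR_min
= −174 + 77.94 + 4.80 + 14.9
= −76.36 dBm → −76.4 dBm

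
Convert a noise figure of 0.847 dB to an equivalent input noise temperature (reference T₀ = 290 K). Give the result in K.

62.5 K

F = 10^(0.847/10) = 1.21535
T_e = (F − 1)·T₀ = (1.21535 − 1) × 290 = 62.5 K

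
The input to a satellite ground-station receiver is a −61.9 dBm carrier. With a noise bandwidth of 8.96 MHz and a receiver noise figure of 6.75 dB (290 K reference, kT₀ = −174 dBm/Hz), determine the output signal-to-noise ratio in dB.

35.8 dB

Noise floor: N = −174 + 10 log₁₀(B) + NF
10 log₁₀(8.96×10⁶) = 69.52 dB
N = −174 + 69.52 + 6.75 = −97.73 dBm
SNR = P_sig − N = −61.9 − (−97.73) = 35.83 dB → 35.8 dB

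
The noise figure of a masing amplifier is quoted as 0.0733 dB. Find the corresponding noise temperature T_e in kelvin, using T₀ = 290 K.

F = 10^(0.0733/10) = 1.01702
T_e = (F − 1)·T₀ = (1.01702 − 1) × 290 = 4.94 K

4.94 K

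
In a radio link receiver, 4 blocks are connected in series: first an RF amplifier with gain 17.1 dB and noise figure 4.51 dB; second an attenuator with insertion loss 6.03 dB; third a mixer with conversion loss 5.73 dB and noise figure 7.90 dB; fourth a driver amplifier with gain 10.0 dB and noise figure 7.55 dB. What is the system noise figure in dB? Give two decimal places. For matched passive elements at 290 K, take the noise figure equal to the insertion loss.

Convert to linear (a loss of L dB is a gain of −L dB): F_i = 10^(NF_i/10), G_i = 10^(G_i,dB/10)
  Stage 1: F_1 = 10^(4.51/10) = 2.825, G_1 = 10^(17.1/10) = 51.29
  Stage 2: F_2 = 10^(6.03/10) = 4.009, G_2 = 10^(−6.03/10) = 0.2495
  Stage 3: F_3 = 10^(7.90/10) = 6.166, G_3 = 10^(−5.73/10) = 0.2673
  Stage 4: F_4 = 10^(7.55/10) = 5.689, G_4 = 10^(10.0/10) = 10.00
Friis cascade:
  F = 2.825 + (4.009 − 1)/51.29 + (6.166 − 1)/12.79 + (5.689 − 1)/3.420 = 4.658
NF = 10 log₁₀(4.658) = 6.68 dB

6.68 dB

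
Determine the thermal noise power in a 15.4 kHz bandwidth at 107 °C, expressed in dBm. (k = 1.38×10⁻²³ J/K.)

−130.9 dBm

T = 107 °C + 273.15 = 380.15 K
P_n = kTB = 1.38×10⁻²³ × 380.15 × 1.54×10⁴ = 8.08×10⁻¹⁷ W
In dBm: 10 log₁₀(8.08×10⁻¹⁷ / 10⁻³) = −130.9 dBm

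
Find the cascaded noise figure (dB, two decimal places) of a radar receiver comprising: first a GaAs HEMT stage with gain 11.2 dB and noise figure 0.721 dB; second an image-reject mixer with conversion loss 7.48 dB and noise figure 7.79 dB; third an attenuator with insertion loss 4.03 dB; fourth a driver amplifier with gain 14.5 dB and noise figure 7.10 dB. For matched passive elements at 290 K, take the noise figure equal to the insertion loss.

Convert to linear (a loss of L dB is a gain of −L dB): F_i = 10^(NF_i/10), G_i = 10^(G_i,dB/10)
  Stage 1: F_1 = 10^(0.721/10) = 1.181, G_1 = 10^(11.2/10) = 13.18
  Stage 2: F_2 = 10^(7.79/10) = 6.012, G_2 = 10^(−7.48/10) = 0.1786
  Stage 3: F_3 = 10^(4.03/10) = 2.529, G_3 = 10^(−4.03/10) = 0.3954
  Stage 4: F_4 = 10^(7.10/10) = 5.129, G_4 = 10^(14.5/10) = 28.18
Friis cascade:
  F = 1.181 + (6.012 − 1)/13.18 + (2.529 − 1)/2.355 + (5.129 − 1)/0.9311 = 6.644
NF = 10 log₁₀(6.644) = 8.22 dB

8.22 dB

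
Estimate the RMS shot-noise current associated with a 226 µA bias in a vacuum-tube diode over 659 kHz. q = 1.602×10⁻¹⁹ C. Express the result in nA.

6.91 nA

I_n = √(2qI·B)
2qI·B = 2 × 1.602×10⁻¹⁹ × 2.26×10⁻⁴ × 6.59×10⁵ = 4.77×10⁻¹⁷ A²
I_n = √(4.77×10⁻¹⁷) = 6.91×10⁻⁹ A = 6.91 nA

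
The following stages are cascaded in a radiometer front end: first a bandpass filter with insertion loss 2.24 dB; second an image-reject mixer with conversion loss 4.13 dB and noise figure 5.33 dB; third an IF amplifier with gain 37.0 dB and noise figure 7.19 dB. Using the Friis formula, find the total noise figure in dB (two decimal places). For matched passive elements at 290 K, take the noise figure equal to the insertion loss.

13.82 dB

Convert to linear (a loss of L dB is a gain of −L dB): F_i = 10^(NF_i/10), G_i = 10^(G_i,dB/10)
  Stage 1: F_1 = 10^(2.24/10) = 1.675, G_1 = 10^(−2.24/10) = 0.5970
  Stage 2: F_2 = 10^(5.33/10) = 3.412, G_2 = 10^(−4.13/10) = 0.3864
  Stage 3: F_3 = 10^(7.19/10) = 5.236, G_3 = 10^(37.0/10) = 5012
Friis cascade:
  F = 1.675 + (3.412 − 1)/0.5970 + (5.236 − 1)/0.2307 = 24.08
NF = 10 log₁₀(24.08) = 13.82 dB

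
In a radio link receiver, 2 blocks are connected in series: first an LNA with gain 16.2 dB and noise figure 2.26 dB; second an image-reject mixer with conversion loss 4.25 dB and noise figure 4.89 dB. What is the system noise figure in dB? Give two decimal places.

2.39 dB

Convert to linear (a loss of L dB is a gain of −L dB): F_i = 10^(NF_i/10), G_i = 10^(G_i,dB/10)
  Stage 1: F_1 = 10^(2.26/10) = 1.683, G_1 = 10^(16.2/10) = 41.69
  Stage 2: F_2 = 10^(4.89/10) = 3.083, G_2 = 10^(−4.25/10) = 0.3758
Friis cascade:
  F = 1.683 + (3.083 − 1)/41.69 = 1.733
NF = 10 log₁₀(1.733) = 2.39 dB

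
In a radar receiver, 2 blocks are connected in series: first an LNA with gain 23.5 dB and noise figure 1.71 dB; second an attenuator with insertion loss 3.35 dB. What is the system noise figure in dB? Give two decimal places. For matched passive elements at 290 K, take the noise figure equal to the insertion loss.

1.73 dB

Convert to linear (a loss of L dB is a gain of −L dB): F_i = 10^(NF_i/10), G_i = 10^(G_i,dB/10)
  Stage 1: F_1 = 10^(1.71/10) = 1.483, G_1 = 10^(23.5/10) = 223.9
  Stage 2: F_2 = 10^(3.35/10) = 2.163, G_2 = 10^(−3.35/10) = 0.4624
Friis cascade:
  F = 1.483 + (2.163 − 1)/223.9 = 1.488
NF = 10 log₁₀(1.488) = 1.73 dB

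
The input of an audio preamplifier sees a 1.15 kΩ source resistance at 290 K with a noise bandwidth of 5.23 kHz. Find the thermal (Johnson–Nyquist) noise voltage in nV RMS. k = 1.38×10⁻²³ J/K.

310 nV

V_n = √(4kTRB)
4kTRB = 4 × 1.38×10⁻²³ × 290 × 1.15×10³ × 5.23×10³ = 9.63×10⁻¹⁴ V²
V_n = √(9.63×10⁻¹⁴) = 3.10×10⁻⁷ V = 310 nV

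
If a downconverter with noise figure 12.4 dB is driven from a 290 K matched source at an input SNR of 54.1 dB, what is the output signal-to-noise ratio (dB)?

41.7 dB

By definition F = SNR_in/SNR_out, so in dB: SNR_out = SNR_in − NF
SNR_out = 54.1 − 12.4 = 41.7 dB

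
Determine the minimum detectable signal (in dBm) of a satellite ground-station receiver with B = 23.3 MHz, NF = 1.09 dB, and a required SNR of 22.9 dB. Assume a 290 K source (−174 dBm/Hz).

Sensitivity = −174 + 10 log₁₀(B) + NF + SNR_min
= −174 + 73.67 + 1.09 + 22.9
= −76.34 dBm → −76.3 dBm

−76.3 dBm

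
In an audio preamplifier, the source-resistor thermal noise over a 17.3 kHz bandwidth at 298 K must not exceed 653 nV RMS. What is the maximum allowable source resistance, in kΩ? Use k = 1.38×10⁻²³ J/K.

Johnson–Nyquist: V_n = √(4kTRB) ⇒ R = V_n² / (4kTB)
4kTB = 4 × 1.38×10⁻²³ × 298 × 1.73×10⁴ = 2.85×10⁻¹⁶
R = (6.53×10⁻⁷)² / 2.85×10⁻¹⁶ = 1.50×10³ Ω = 1.50 kΩ

1.50 kΩ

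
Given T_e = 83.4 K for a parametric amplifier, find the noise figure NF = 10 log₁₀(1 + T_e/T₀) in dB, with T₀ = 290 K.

1.10 dB

F = 1 + T_e/T₀ = 1 + 83.4/290 = 1.28759
NF = 10 log₁₀(1.28759) = 1.10 dB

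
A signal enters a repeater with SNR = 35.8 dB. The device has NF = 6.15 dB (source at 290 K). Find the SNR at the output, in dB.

29.65 dB

By definition F = SNR_in/SNR_out, so in dB: SNR_out = SNR_in − NF
SNR_out = 35.8 − 6.15 = 29.65 dB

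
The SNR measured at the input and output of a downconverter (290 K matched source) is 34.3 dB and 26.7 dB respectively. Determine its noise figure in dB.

NF (dB) = SNR_in(dB) − SNR_out(dB) when the source is at T₀
NF = 34.3 − 26.7 = 7.6 dB

7.6 dB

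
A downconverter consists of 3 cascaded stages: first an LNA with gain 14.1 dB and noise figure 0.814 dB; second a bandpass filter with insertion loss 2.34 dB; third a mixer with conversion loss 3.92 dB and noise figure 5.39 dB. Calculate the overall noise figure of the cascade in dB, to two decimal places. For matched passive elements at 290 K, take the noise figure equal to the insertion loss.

1.45 dB

Convert to linear (a loss of L dB is a gain of −L dB): F_i = 10^(NF_i/10), G_i = 10^(G_i,dB/10)
  Stage 1: F_1 = 10^(0.814/10) = 1.206, G_1 = 10^(14.1/10) = 25.70
  Stage 2: F_2 = 10^(2.34/10) = 1.714, G_2 = 10^(−2.34/10) = 0.5834
  Stage 3: F_3 = 10^(5.39/10) = 3.459, G_3 = 10^(−3.92/10) = 0.4055
Friis cascade:
  F = 1.206 + (1.714 − 1)/25.70 + (3.459 − 1)/15.00 = 1.398
NF = 10 log₁₀(1.398) = 1.45 dB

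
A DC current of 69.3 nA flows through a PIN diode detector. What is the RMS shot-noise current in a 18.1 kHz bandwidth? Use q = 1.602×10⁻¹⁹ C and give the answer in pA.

20.0 pA

I_n = √(2qI·B)
2qI·B = 2 × 1.602×10⁻¹⁹ × 6.93×10⁻⁸ × 1.81×10⁴ = 4.02×10⁻²² A²
I_n = √(4.02×10⁻²²) = 2.00×10⁻¹¹ A = 20.0 pA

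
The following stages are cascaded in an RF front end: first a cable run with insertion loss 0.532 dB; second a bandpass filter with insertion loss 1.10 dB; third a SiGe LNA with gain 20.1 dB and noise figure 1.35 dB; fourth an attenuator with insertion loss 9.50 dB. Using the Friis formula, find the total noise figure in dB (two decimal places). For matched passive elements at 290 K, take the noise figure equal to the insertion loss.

3.22 dB

Convert to linear (a loss of L dB is a gain of −L dB): F_i = 10^(NF_i/10), G_i = 10^(G_i,dB/10)
  Stage 1: F_1 = 10^(0.532/10) = 1.130, G_1 = 10^(−0.532/10) = 0.8847
  Stage 2: F_2 = 10^(1.10/10) = 1.288, G_2 = 10^(−1.10/10) = 0.7762
  Stage 3: F_3 = 10^(1.35/10) = 1.365, G_3 = 10^(20.1/10) = 102.3
  Stage 4: F_4 = 10^(9.50/10) = 8.913, G_4 = 10^(−9.50/10) = 0.1122
Friis cascade:
  F = 1.130 + (1.288 − 1)/0.8847 + (1.365 − 1)/0.6868 + (8.913 − 1)/70.27 = 2.100
NF = 10 log₁₀(2.100) = 3.22 dB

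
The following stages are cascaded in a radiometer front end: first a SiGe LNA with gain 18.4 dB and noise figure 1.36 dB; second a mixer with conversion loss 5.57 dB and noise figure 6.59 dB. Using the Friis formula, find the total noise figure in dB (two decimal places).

1.52 dB

Convert to linear (a loss of L dB is a gain of −L dB): F_i = 10^(NF_i/10), G_i = 10^(G_i,dB/10)
  Stage 1: F_1 = 10^(1.36/10) = 1.368, G_1 = 10^(18.4/10) = 69.18
  Stage 2: F_2 = 10^(6.59/10) = 4.560, G_2 = 10^(−5.57/10) = 0.2773
Friis cascade:
  F = 1.368 + (4.560 − 1)/69.18 = 1.419
NF = 10 log₁₀(1.419) = 1.52 dB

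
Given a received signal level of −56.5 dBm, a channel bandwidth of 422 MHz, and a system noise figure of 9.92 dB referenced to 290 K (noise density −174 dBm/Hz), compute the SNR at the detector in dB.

Noise floor: N = −174 + 10 log₁₀(B) + NF
10 log₁₀(4.22×10⁸) = 86.25 dB
N = −174 + 86.25 + 9.92 = −77.83 dBm
SNR = P_sig − N = −56.5 − (−77.83) = 21.33 dB → 21.3 dB

21.3 dB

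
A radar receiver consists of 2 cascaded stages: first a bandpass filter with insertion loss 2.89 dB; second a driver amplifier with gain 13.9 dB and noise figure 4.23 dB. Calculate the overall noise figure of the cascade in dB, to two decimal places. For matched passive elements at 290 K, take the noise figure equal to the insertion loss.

7.12 dB

Convert to linear (a loss of L dB is a gain of −L dB): F_i = 10^(NF_i/10), G_i = 10^(G_i,dB/10)
  Stage 1: F_1 = 10^(2.89/10) = 1.945, G_1 = 10^(−2.89/10) = 0.5140
  Stage 2: F_2 = 10^(4.23/10) = 2.649, G_2 = 10^(13.9/10) = 24.55
Friis cascade:
  F = 1.945 + (2.649 − 1)/0.5140 = 5.152
NF = 10 log₁₀(5.152) = 7.12 dB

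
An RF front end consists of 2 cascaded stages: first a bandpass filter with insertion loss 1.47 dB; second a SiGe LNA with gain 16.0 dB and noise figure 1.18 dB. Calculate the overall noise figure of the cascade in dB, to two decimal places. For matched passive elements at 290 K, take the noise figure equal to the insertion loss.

Convert to linear (a loss of L dB is a gain of −L dB): F_i = 10^(NF_i/10), G_i = 10^(G_i,dB/10)
  Stage 1: F_1 = 10^(1.47/10) = 1.403, G_1 = 10^(−1.47/10) = 0.7129
  Stage 2: F_2 = 10^(1.18/10) = 1.312, G_2 = 10^(16.0/10) = 39.81
Friis cascade:
  F = 1.403 + (1.312 − 1)/0.7129 = 1.841
NF = 10 log₁₀(1.841) = 2.65 dB

2.65 dB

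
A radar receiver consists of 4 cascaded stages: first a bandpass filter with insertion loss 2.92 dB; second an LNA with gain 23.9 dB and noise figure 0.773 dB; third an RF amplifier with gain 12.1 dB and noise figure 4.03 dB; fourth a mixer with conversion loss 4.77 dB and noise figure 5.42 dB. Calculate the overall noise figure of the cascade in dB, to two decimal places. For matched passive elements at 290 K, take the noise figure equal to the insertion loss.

Convert to linear (a loss of L dB is a gain of −L dB): F_i = 10^(NF_i/10), G_i = 10^(G_i,dB/10)
  Stage 1: F_1 = 10^(2.92/10) = 1.959, G_1 = 10^(−2.92/10) = 0.5105
  Stage 2: F_2 = 10^(0.773/10) = 1.195, G_2 = 10^(23.9/10) = 245.5
  Stage 3: F_3 = 10^(4.03/10) = 2.529, G_3 = 10^(12.1/10) = 16.22
  Stage 4: F_4 = 10^(5.42/10) = 3.483, G_4 = 10^(−4.77/10) = 0.3334
Friis cascade:
  F = 1.959 + (1.195 − 1)/0.5105 + (2.529 − 1)/125.3 + (3.483 − 1)/2032 = 2.354
NF = 10 log₁₀(2.354) = 3.72 dB

3.72 dB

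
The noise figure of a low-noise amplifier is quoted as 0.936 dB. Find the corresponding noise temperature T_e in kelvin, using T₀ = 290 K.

69.7 K

F = 10^(0.936/10) = 1.24051
T_e = (F − 1)·T₀ = (1.24051 − 1) × 290 = 69.7 K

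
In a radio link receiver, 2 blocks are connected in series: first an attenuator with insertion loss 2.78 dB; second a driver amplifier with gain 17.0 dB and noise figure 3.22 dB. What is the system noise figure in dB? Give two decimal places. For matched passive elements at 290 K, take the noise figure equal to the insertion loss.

Convert to linear (a loss of L dB is a gain of −L dB): F_i = 10^(NF_i/10), G_i = 10^(G_i,dB/10)
  Stage 1: F_1 = 10^(2.78/10) = 1.897, G_1 = 10^(−2.78/10) = 0.5272
  Stage 2: F_2 = 10^(3.22/10) = 2.099, G_2 = 10^(17.0/10) = 50.12
Friis cascade:
  F = 1.897 + (2.099 − 1)/0.5272 = 3.981
NF = 10 log₁₀(3.981) = 6.00 dB

6.00 dB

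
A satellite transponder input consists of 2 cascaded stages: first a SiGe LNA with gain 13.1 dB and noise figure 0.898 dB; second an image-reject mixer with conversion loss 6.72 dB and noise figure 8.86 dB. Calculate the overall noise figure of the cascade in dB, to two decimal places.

1.92 dB

Convert to linear (a loss of L dB is a gain of −L dB): F_i = 10^(NF_i/10), G_i = 10^(G_i,dB/10)
  Stage 1: F_1 = 10^(0.898/10) = 1.230, G_1 = 10^(13.1/10) = 20.42
  Stage 2: F_2 = 10^(8.86/10) = 7.691, G_2 = 10^(−6.72/10) = 0.2128
Friis cascade:
  F = 1.230 + (7.691 − 1)/20.42 = 1.557
NF = 10 log₁₀(1.557) = 1.92 dB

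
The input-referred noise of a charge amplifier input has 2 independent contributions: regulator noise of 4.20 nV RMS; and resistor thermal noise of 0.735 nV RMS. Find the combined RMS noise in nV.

Uncorrelated sources add in power (mean-square): V_tot = √(ΣV_i²)
V_tot = √[(4.20×10⁻⁹)² + (7.35×10⁻¹⁰)²] = 4.26×10⁻⁹ V = 4.26 nV

4.26 nV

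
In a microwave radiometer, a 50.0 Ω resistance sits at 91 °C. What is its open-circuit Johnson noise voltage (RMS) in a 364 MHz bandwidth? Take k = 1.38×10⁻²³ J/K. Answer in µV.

T = 91 °C + 273.15 = 364.15 K
V_n = √(4kTRB)
4kTRB = 4 × 1.38×10⁻²³ × 364.15 × 5.00×10¹ × 3.64×10⁸ = 3.66×10⁻¹⁰ V²
V_n = √(3.66×10⁻¹⁰) = 1.91×10⁻⁵ V = 19.1 µV

19.1 µV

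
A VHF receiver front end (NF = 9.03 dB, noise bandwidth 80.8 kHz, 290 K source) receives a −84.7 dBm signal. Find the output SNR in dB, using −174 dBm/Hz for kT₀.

Noise floor: N = −174 + 10 log₁₀(B) + NF
10 log₁₀(8.08×10⁴) = 49.07 dB
N = −174 + 49.07 + 9.03 = −115.90 dBm
SNR = P_sig − N = −84.7 − (−115.90) = 31.20 dB → 31.2 dB

31.2 dB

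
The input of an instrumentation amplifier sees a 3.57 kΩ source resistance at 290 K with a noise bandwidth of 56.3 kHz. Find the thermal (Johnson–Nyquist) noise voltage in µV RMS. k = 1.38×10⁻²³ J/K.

V_n = √(4kTRB)
4kTRB = 4 × 1.38×10⁻²³ × 290 × 3.57×10³ × 5.63×10⁴ = 3.22×10⁻¹² V²
V_n = √(3.22×10⁻¹²) = 1.79×10⁻⁶ V = 1.79 µV

1.79 µV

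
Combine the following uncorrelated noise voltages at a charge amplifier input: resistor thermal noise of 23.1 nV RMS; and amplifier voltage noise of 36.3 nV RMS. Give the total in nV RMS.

43.0 nV

Uncorrelated sources add in power (mean-square): V_tot = √(ΣV_i²)
V_tot = √[(2.31×10⁻⁸)² + (3.63×10⁻⁸)²] = 4.30×10⁻⁸ V = 43.0 nV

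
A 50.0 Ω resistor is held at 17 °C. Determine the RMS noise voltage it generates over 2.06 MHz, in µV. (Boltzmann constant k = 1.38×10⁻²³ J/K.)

T = 17 °C + 273.15 = 290.15 K
V_n = √(4kTRB)
4kTRB = 4 × 1.38×10⁻²³ × 290.15 × 5.00×10¹ × 2.06×10⁶ = 1.65×10⁻¹² V²
V_n = √(1.65×10⁻¹²) = 1.28×10⁻⁶ V = 1.28 µV

1.28 µV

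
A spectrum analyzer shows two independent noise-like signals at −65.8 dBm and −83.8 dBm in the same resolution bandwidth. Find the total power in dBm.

Convert to linear, add, convert back:
P₁ = 2.63×10⁻¹⁰ W, P₂ = 4.17×10⁻¹² W
P_tot = 2.67×10⁻¹⁰ W → 10 log₁₀(P_tot / 10⁻³) = −65.7 dBm

−65.7 dBm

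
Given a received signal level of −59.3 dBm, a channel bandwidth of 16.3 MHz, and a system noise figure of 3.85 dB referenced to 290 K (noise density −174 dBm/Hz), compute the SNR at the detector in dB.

38.7 dB

Noise floor: N = −174 + 10 log₁₀(B) + NF
10 log₁₀(1.63×10⁷) = 72.12 dB
N = −174 + 72.12 + 3.85 = −98.03 dBm
SNR = P_sig − N = −59.3 − (−98.03) = 38.73 dB → 38.7 dB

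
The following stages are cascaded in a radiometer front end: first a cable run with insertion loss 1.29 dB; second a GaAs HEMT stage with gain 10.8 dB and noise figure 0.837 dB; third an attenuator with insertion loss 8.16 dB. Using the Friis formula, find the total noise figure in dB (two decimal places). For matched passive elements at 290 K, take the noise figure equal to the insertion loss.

Convert to linear (a loss of L dB is a gain of −L dB): F_i = 10^(NF_i/10), G_i = 10^(G_i,dB/10)
  Stage 1: F_1 = 10^(1.29/10) = 1.346, G_1 = 10^(−1.29/10) = 0.7430
  Stage 2: F_2 = 10^(0.837/10) = 1.213, G_2 = 10^(10.8/10) = 12.02
  Stage 3: F_3 = 10^(8.16/10) = 6.546, G_3 = 10^(−8.16/10) = 0.1528
Friis cascade:
  F = 1.346 + (1.213 − 1)/0.7430 + (6.546 − 1)/8.933 = 2.253
NF = 10 log₁₀(2.253) = 3.53 dB

3.53 dB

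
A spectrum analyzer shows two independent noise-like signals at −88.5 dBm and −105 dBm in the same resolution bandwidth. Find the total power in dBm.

−88.4 dBm

Convert to linear, add, convert back:
P₁ = 1.41×10⁻¹² W, P₂ = 3.16×10⁻¹⁴ W
P_tot = 1.44×10⁻¹² W → 10 log₁₀(P_tot / 10⁻³) = −88.4 dBm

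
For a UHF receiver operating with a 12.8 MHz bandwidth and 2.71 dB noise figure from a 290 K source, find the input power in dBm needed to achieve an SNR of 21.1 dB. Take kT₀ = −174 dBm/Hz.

−79.1 dBm

Sensitivity = −174 + 10 log₁₀(B) + NF + SNR_min
= −174 + 71.07 + 2.71 + 21.1
= −79.12 dBm → −79.1 dBm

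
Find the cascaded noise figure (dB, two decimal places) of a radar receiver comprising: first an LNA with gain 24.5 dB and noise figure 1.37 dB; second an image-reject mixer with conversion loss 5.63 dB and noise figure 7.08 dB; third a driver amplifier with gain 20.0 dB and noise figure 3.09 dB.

Convert to linear (a loss of L dB is a gain of −L dB): F_i = 10^(NF_i/10), G_i = 10^(G_i,dB/10)
  Stage 1: F_1 = 10^(1.37/10) = 1.371, G_1 = 10^(24.5/10) = 281.8
  Stage 2: F_2 = 10^(7.08/10) = 5.105, G_2 = 10^(−5.63/10) = 0.2735
  Stage 3: F_3 = 10^(3.09/10) = 2.037, G_3 = 10^(20.0/10) = 100.0
Friis cascade:
  F = 1.371 + (5.105 − 1)/281.8 + (2.037 − 1)/77.09 = 1.399
NF = 10 log₁₀(1.399) = 1.46 dB

1.46 dB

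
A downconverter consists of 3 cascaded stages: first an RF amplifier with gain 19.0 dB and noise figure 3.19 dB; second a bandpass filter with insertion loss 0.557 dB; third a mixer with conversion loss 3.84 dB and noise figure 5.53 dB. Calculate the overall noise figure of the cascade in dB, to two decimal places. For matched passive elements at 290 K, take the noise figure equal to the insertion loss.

3.27 dB

Convert to linear (a loss of L dB is a gain of −L dB): F_i = 10^(NF_i/10), G_i = 10^(G_i,dB/10)
  Stage 1: F_1 = 10^(3.19/10) = 2.084, G_1 = 10^(19.0/10) = 79.43
  Stage 2: F_2 = 10^(0.557/10) = 1.137, G_2 = 10^(−0.557/10) = 0.8796
  Stage 3: F_3 = 10^(5.53/10) = 3.573, G_3 = 10^(−3.84/10) = 0.4130
Friis cascade:
  F = 2.084 + (1.137 − 1)/79.43 + (3.573 − 1)/69.87 = 2.123
NF = 10 log₁₀(2.123) = 3.27 dB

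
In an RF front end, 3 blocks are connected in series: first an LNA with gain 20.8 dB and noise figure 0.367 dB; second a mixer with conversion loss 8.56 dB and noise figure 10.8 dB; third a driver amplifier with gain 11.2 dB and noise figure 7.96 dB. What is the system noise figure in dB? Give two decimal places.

Convert to linear (a loss of L dB is a gain of −L dB): F_i = 10^(NF_i/10), G_i = 10^(G_i,dB/10)
  Stage 1: F_1 = 10^(0.367/10) = 1.088, G_1 = 10^(20.8/10) = 120.2
  Stage 2: F_2 = 10^(10.8/10) = 12.02, G_2 = 10^(−8.56/10) = 0.1393
  Stage 3: F_3 = 10^(7.96/10) = 6.252, G_3 = 10^(11.2/10) = 13.18
Friis cascade:
  F = 1.088 + (12.02 − 1)/120.2 + (6.252 − 1)/16.75 = 1.493
NF = 10 log₁₀(1.493) = 1.74 dB

1.74 dB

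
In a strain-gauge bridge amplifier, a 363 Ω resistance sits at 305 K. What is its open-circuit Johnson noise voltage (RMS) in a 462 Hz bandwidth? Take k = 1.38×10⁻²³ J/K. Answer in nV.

V_n = √(4kTRB)
4kTRB = 4 × 1.38×10⁻²³ × 305 × 3.63×10² × 4.62×10² = 2.82×10⁻¹⁵ V²
V_n = √(2.82×10⁻¹⁵) = 5.31×10⁻⁸ V = 53.1 nV

53.1 nV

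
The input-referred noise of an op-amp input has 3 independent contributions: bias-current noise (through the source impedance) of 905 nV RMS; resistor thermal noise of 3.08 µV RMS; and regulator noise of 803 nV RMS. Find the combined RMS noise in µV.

3.31 µV

Uncorrelated sources add in power (mean-square): V_tot = √(ΣV_i²)
V_tot = √[(9.05×10⁻⁷)² + (3.08×10⁻⁶)² + (8.03×10⁻⁷)²] = 3.31×10⁻⁶ V = 3.31 µV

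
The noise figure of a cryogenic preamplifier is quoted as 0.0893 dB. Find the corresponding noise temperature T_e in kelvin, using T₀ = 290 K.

F = 10^(0.0893/10) = 1.02077
T_e = (F − 1)·T₀ = (1.02077 − 1) × 290 = 6.02 K

6.02 K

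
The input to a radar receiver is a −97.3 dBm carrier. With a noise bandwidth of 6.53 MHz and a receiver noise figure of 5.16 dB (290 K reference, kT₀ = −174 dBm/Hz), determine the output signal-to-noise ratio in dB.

3.4 dB

Noise floor: N = −174 + 10 log₁₀(B) + NF
10 log₁₀(6.53×10⁶) = 68.15 dB
N = −174 + 68.15 + 5.16 = −100.69 dBm
SNR = P_sig − N = −97.3 − (−100.69) = 3.39 dB → 3.4 dB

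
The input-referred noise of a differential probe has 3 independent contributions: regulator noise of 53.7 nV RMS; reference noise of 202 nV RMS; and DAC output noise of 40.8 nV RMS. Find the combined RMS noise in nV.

Uncorrelated sources add in power (mean-square): V_tot = √(ΣV_i²)
V_tot = √[(5.37×10⁻⁸)² + (2.02×10⁻⁷)² + (4.08×10⁻⁸)²] = 2.13×10⁻⁷ V = 213 nV

213 nV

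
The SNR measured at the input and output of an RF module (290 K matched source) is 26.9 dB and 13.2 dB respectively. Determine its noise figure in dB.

NF (dB) = SNR_in(dB) − SNR_out(dB) when the source is at T₀
NF = 26.9 − 13.2 = 13.7 dB

13.7 dB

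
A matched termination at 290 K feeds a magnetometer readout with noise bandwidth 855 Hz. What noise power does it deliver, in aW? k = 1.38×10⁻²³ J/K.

P_n = kTB = 1.38×10⁻²³ × 290 × 8.55×10² = 3.42×10⁻¹⁸ W = 3.42 aW

3.42 aW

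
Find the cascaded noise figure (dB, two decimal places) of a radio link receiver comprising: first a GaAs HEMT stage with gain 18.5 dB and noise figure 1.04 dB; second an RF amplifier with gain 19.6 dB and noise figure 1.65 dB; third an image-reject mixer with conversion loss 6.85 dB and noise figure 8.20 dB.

Convert to linear (a loss of L dB is a gain of −L dB): F_i = 10^(NF_i/10), G_i = 10^(G_i,dB/10)
  Stage 1: F_1 = 10^(1.04/10) = 1.271, G_1 = 10^(18.5/10) = 70.79
  Stage 2: F_2 = 10^(1.65/10) = 1.462, G_2 = 10^(19.6/10) = 91.20
  Stage 3: F_3 = 10^(8.20/10) = 6.607, G_3 = 10^(−6.85/10) = 0.2065
Friis cascade:
  F = 1.271 + (1.462 − 1)/70.79 + (6.607 − 1)/6457 = 1.278
NF = 10 log₁₀(1.278) = 1.07 dB

1.07 dB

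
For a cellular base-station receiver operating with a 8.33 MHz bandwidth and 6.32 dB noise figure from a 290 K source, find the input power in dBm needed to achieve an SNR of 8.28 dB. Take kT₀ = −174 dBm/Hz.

−90.2 dBm

Sensitivity = −174 + 10 log₁₀(B) + NF + SNR_min
= −174 + 69.21 + 6.32 + 8.28
= −90.19 dBm → −90.2 dBm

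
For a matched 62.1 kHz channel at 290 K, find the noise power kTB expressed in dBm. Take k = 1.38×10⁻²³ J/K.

P_n = kTB = 1.38×10⁻²³ × 290 × 6.21×10⁴ = 2.49×10⁻¹⁶ W
In dBm: 10 log₁₀(2.49×10⁻¹⁶ / 10⁻³) = −126.0 dBm

−126.0 dBm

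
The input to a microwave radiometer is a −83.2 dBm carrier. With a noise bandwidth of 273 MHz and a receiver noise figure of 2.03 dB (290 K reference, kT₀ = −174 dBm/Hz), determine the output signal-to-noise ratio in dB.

Noise floor: N = −174 + 10 log₁₀(B) + NF
10 log₁₀(2.73×10⁸) = 84.36 dB
N = −174 + 84.36 + 2.03 = −87.61 dBm
SNR = P_sig − N = −83.2 − (−87.61) = 4.41 dB → 4.4 dB

4.4 dB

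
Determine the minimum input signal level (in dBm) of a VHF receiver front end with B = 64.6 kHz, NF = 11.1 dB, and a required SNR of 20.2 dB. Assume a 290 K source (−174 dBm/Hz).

Sensitivity = −174 + 10 log₁₀(B) + NF + SNR_min
= −174 + 48.1 + 11.1 + 20.2
= −94.6 dBm → −94.6 dBm

−94.6 dBm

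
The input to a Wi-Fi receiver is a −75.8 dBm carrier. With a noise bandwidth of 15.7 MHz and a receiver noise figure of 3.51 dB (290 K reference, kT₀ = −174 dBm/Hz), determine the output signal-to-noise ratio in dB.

Noise floor: N = −174 + 10 log₁₀(B) + NF
10 log₁₀(1.57×10⁷) = 71.96 dB
N = −174 + 71.96 + 3.51 = −98.53 dBm
SNR = P_sig − N = −75.8 − (−98.53) = 22.73 dB → 22.7 dB

22.7 dB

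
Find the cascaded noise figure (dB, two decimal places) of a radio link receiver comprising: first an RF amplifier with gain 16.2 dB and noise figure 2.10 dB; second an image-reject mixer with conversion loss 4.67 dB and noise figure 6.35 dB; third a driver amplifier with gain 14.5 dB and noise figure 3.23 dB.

Convert to linear (a loss of L dB is a gain of −L dB): F_i = 10^(NF_i/10), G_i = 10^(G_i,dB/10)
  Stage 1: F_1 = 10^(2.10/10) = 1.622, G_1 = 10^(16.2/10) = 41.69
  Stage 2: F_2 = 10^(6.35/10) = 4.315, G_2 = 10^(−4.67/10) = 0.3412
  Stage 3: F_3 = 10^(3.23/10) = 2.104, G_3 = 10^(14.5/10) = 28.18
Friis cascade:
  F = 1.622 + (4.315 − 1)/41.69 + (2.104 − 1)/14.22 = 1.779
NF = 10 log₁₀(1.779) = 2.50 dB

2.50 dB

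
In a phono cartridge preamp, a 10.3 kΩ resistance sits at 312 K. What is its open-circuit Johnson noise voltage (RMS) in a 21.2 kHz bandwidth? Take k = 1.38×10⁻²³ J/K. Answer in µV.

1.94 µV

V_n = √(4kTRB)
4kTRB = 4 × 1.38×10⁻²³ × 312 × 1.03×10⁴ × 2.12×10⁴ = 3.76×10⁻¹² V²
V_n = √(3.76×10⁻¹²) = 1.94×10⁻⁶ V = 1.94 µV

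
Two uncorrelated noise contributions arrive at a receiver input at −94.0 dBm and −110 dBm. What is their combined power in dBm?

−93.9 dBm

Convert to linear, add, convert back:
P₁ = 3.98×10⁻¹³ W, P₂ = 1.00×10⁻¹⁴ W
P_tot = 4.08×10⁻¹³ W → 10 log₁₀(P_tot / 10⁻³) = −93.9 dBm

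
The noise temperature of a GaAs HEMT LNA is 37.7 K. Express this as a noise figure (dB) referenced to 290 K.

F = 1 + T_e/T₀ = 1 + 37.7/290 = 1.13
NF = 10 log₁₀(1.13) = 0.531 dB

0.531 dB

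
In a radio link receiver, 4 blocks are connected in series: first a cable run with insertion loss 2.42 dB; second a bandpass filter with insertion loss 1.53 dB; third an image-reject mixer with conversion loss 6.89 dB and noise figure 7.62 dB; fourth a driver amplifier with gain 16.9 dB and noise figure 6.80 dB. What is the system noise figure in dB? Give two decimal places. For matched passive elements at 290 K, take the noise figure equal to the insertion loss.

17.80 dB

Convert to linear (a loss of L dB is a gain of −L dB): F_i = 10^(NF_i/10), G_i = 10^(G_i,dB/10)
  Stage 1: F_1 = 10^(2.42/10) = 1.746, G_1 = 10^(−2.42/10) = 0.5728
  Stage 2: F_2 = 10^(1.53/10) = 1.422, G_2 = 10^(−1.53/10) = 0.7031
  Stage 3: F_3 = 10^(7.62/10) = 5.781, G_3 = 10^(−6.89/10) = 0.2046
  Stage 4: F_4 = 10^(6.80/10) = 4.786, G_4 = 10^(16.9/10) = 48.98
Friis cascade:
  F = 1.746 + (1.422 − 1)/0.5728 + (5.781 − 1)/0.4027 + (4.786 − 1)/0.08241 = 60.30
NF = 10 log₁₀(60.30) = 17.80 dB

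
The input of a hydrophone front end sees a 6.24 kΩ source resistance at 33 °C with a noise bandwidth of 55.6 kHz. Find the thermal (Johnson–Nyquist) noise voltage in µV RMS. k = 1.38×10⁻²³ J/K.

T = 33 °C + 273.15 = 306.15 K
V_n = √(4kTRB)
4kTRB = 4 × 1.38×10⁻²³ × 306.15 × 6.24×10³ × 5.56×10⁴ = 5.86×10⁻¹² V²
V_n = √(5.86×10⁻¹²) = 2.42×10⁻⁶ V = 2.42 µV

2.42 µV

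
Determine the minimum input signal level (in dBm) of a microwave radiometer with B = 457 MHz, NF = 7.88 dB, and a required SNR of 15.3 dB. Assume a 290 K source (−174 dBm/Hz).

Sensitivity = −174 + 10 log₁₀(B) + NF + SNR_min
= −174 + 86.6 + 7.88 + 15.3
= −64.22 dBm → −64.2 dBm

−64.2 dBm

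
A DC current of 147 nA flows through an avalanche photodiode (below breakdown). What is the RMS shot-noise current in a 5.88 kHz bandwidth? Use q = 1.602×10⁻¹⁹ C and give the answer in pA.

I_n = √(2qI·B)
2qI·B = 2 × 1.602×10⁻¹⁹ × 1.47×10⁻⁷ × 5.88×10³ = 2.77×10⁻²² A²
I_n = √(2.77×10⁻²²) = 1.66×10⁻¹¹ A = 16.6 pA

16.6 pA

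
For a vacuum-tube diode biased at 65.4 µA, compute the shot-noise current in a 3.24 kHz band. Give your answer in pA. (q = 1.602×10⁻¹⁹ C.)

I_n = √(2qI·B)
2qI·B = 2 × 1.602×10⁻¹⁹ × 6.54×10⁻⁵ × 3.24×10³ = 6.79×10⁻²⁰ A²
I_n = √(6.79×10⁻²⁰) = 2.61×10⁻¹⁰ A = 261 pA

261 pA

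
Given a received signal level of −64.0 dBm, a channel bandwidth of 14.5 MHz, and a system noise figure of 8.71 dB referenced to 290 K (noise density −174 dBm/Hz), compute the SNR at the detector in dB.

29.7 dB

Noise floor: N = −174 + 10 log₁₀(B) + NF
10 log₁₀(1.45×10⁷) = 71.61 dB
N = −174 + 71.61 + 8.71 = −93.68 dBm
SNR = P_sig − N = −64.0 − (−93.68) = 29.68 dB → 29.7 dB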